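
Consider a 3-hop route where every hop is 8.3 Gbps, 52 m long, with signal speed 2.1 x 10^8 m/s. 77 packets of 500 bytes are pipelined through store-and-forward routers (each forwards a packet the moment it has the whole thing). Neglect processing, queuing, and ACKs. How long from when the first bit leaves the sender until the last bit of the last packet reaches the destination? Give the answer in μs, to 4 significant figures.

Per-hop transmission t_tx = L/R = 4000/8.3e+09 = 0.481928 μs.
Per-hop propagation t_prop = 52/210000000 = 0.247619 μs.
Pipeline fill: first packet needs 3·t_tx to clear all hops; remaining 76 packets each add one t_tx.
Total = (3+77-1)·t_tx + 3·t_prop = 79·0.481928 + 3·0.247619 = 38.82 μs.

38.82 μs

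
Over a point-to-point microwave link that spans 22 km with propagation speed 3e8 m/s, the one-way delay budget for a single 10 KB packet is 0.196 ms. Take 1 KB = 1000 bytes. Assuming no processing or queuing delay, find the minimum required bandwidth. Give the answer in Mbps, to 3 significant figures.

L = 80000 bits.
Propagation delay = 22000 / 300000000 = 0.0733333 ms.
Transmission budget = 0.196 − 0.0733333 = 0.122667 ms.
R ≥ L / t_tx = 80000 bits / 0.000122667 s = 652 Mbps.

652 Mbps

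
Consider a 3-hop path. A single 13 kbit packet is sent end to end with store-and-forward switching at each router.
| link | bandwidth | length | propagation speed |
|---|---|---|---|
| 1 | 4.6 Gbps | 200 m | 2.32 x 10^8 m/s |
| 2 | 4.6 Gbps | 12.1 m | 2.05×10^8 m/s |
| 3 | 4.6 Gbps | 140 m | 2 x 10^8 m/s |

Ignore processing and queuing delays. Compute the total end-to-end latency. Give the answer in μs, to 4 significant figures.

L = 13000 bits.
Transmission delay per hop = L/R = 13000/4600000000 = 2.82609 μs; 3 hops → 8.47826 μs.
Propagation delays (d/s per hop): 0.862069, 0.0590244, 0.7 μs; sum = 1.62109 μs.
End-to-end = 10.10 μs.

10.10 μs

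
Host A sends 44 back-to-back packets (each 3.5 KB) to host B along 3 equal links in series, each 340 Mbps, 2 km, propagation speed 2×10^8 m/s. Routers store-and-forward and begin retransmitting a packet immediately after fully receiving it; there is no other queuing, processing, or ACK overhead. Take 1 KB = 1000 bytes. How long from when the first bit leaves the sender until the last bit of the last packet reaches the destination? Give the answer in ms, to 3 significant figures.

Per-hop transmission t_tx = L/R = 28000/340000000 = 0.0823529 ms.
Per-hop propagation t_prop = 2000/200000000 = 0.01 ms.
Pipeline fill: first packet needs 3·t_tx to clear all hops; remaining 43 packets each add one t_tx.
Total = (3+44-1)·t_tx + 3·t_prop = 46·0.0823529 + 3·0.01 = 3.82 ms.

3.82 ms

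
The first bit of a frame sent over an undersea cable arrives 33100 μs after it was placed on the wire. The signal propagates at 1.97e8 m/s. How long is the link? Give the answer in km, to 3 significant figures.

d = s × t_prop = 197000000 × 0.0331 = 6520 km.

6520 km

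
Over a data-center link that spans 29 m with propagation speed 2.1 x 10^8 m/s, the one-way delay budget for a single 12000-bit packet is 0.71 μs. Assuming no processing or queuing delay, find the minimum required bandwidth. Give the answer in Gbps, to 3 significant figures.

21.0 Gbps

Propagation delay = 29 / 210000000 = 0.138095 μs.
Transmission budget = 0.71 − 0.138095 = 0.571905 μs.
R ≥ L / t_tx = 12000 bits / 5.71905e-07 s = 21.0 Gbps.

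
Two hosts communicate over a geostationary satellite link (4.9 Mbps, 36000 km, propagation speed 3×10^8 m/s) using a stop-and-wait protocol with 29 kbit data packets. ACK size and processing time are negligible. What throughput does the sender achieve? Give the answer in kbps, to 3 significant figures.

t_tx = L/R = 29000/4900000 = 0.00591837 s.
t_prop = 36000000/300000000 = 0.12 s; RTT = 0.24 s.
Cycle = t_tx + RTT = 0.245918 s.
Throughput = L / cycle = 29000 / 0.245918 = 118 kbps.

118 kbps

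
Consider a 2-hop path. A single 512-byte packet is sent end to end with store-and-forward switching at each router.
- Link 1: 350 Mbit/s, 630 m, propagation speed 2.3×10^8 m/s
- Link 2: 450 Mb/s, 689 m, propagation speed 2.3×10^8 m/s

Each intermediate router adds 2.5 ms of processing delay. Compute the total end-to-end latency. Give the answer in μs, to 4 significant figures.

2527 μs

L = 512 × 8 = 4096 bits.
Transmission delays (L/R per hop): 11.7029, 9.10222 μs; sum = 20.8051 μs.
Propagation delays (d/s per hop): 2.73913, 2.99565 μs; sum = 5.73478 μs.
Processing at 1 router(s): 1 × 2.5 ms = 2500 μs.
End-to-end = 2527 μs.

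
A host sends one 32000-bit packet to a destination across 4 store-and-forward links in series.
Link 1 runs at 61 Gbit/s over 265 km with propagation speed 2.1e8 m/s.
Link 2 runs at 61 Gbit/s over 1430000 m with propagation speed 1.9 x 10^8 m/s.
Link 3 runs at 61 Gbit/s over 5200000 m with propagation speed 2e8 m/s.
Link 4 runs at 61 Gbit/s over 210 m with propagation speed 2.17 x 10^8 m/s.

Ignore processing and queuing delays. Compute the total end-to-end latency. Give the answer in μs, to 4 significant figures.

34790 μs

Transmission delay per hop = L/R = 32000/61000000000 = 0.52459 μs; 4 hops → 2.09836 μs.
Propagation delays (d/s per hop): 1261.9, 7526.32, 26000, 0.967742 μs; sum = 34789.2 μs.
End-to-end = 34790 μs.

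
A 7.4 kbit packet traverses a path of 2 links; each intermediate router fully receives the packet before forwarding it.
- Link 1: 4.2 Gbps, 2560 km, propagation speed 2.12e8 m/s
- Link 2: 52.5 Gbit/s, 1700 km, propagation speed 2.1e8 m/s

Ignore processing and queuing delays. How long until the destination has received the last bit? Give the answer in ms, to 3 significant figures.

L = 7400 bits.
Transmission delays (L/R per hop): 0.0017619, 0.000140952 ms; sum = 0.00190286 ms.
Propagation delays (d/s per hop): 12.0755, 8.09524 ms; sum = 20.1707 ms.
End-to-end = 20.2 ms.

20.2 ms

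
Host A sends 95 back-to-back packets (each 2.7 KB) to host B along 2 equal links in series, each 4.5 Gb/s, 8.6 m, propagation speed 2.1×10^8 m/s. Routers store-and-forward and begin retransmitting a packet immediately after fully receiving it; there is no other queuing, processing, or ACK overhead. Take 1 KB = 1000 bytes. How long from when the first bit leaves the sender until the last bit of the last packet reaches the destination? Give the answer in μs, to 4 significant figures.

Per-hop transmission t_tx = L/R = 21600/4500000000 = 4.8 μs.
Per-hop propagation t_prop = 8.6/210000000 = 0.0409524 μs.
Pipeline fill: first packet needs 2·t_tx to clear all hops; remaining 94 packets each add one t_tx.
Total = (2+95-1)·t_tx + 2·t_prop = 96·4.8 + 2·0.0409524 = 460.9 μs.

460.9 μs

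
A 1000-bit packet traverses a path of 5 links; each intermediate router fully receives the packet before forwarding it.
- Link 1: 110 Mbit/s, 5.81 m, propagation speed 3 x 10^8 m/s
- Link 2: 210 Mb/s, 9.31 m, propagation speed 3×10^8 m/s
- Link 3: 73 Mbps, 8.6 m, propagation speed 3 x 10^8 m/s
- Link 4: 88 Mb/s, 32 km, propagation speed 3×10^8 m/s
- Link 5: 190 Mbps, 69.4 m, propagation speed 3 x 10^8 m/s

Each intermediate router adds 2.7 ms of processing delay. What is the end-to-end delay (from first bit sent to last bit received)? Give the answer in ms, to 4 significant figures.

10.95 ms

Transmission delays (L/R per hop): 0.00909091, 0.0047619, 0.0136986, 0.0113636, 0.00526316 ms; sum = 0.0441782 ms.
Propagation delays (d/s per hop): 1.93667e-05, 3.10333e-05, 2.86667e-05, 0.106667, 0.000231333 ms; sum = 0.106977 ms.
Processing at 4 router(s): 4 × 2.7 ms = 10.8 ms.
End-to-end = 10.95 ms.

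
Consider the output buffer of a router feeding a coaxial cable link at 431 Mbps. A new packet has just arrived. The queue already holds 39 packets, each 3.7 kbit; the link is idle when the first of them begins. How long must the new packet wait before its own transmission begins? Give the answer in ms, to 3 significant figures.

0.335 ms

Each queued packet: L/R = 3700/431000000 = 0.00858469 ms.
39 queued → 0.334803 ms.
Queuing delay = 0.335 ms.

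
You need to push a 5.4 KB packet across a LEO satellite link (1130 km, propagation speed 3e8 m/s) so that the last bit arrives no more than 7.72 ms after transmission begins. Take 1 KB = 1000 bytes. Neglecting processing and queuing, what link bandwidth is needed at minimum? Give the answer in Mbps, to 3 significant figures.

10.9 Mbps

L = 43200 bits.
Propagation delay = 1130000 / 300000000 = 3.76667 ms.
Transmission budget = 7.72 − 3.76667 = 3.95333 ms.
R ≥ L / t_tx = 43200 bits / 0.00395333 s = 10.9 Mbps.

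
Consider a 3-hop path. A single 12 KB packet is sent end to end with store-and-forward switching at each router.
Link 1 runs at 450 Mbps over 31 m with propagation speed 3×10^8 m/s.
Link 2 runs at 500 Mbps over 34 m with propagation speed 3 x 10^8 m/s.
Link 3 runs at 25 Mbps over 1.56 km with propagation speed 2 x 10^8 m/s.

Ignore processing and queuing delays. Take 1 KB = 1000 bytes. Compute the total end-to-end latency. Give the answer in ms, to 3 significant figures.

L = 96000 bits.
Transmission delays (L/R per hop): 0.213333, 0.192, 3.84 ms; sum = 4.24533 ms.
Propagation delays (d/s per hop): 0.000103333, 0.000113333, 0.0078 ms; sum = 0.00801667 ms.
End-to-end = 4.25 ms.

4.25 ms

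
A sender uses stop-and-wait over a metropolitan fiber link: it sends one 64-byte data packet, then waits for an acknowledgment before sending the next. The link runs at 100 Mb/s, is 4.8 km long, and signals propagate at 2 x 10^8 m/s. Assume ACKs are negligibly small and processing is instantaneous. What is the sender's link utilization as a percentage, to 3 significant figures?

t_tx = L/R = 512/100000000 = 5.12e-06 s.
t_prop = 4800/200000000 = 2.4e-05 s; RTT = 4.8e-05 s.
Cycle = t_tx + RTT = 5.312e-05 s.
Utilization = t_tx / cycle = 5.12e-06/5.312e-05 = 9.64 %.

9.64 %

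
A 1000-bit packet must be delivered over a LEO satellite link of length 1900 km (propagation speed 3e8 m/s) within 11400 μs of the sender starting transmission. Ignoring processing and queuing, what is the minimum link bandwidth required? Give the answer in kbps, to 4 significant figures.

197.4 kbps

Propagation delay = 1900000 / 300000000 = 6333.33 μs.
Transmission budget = 11400 − 6333.33 = 5066.67 μs.
R ≥ L / t_tx = 1000 bits / 0.00506667 s = 197.4 kbps.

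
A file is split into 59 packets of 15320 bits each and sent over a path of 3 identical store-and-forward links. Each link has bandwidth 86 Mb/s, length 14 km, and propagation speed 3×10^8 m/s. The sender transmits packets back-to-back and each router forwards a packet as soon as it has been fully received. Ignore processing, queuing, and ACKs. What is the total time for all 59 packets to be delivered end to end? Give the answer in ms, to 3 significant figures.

Per-hop transmission t_tx = L/R = 15320/86000000 = 0.17814 ms.
Per-hop propagation t_prop = 14000/300000000 = 0.0466667 ms.
Pipeline fill: first packet needs 3·t_tx to clear all hops; remaining 58 packets each add one t_tx.
Total = (3+59-1)·t_tx + 3·t_prop = 61·0.17814 + 3·0.0466667 = 11.0 ms.

11.0 ms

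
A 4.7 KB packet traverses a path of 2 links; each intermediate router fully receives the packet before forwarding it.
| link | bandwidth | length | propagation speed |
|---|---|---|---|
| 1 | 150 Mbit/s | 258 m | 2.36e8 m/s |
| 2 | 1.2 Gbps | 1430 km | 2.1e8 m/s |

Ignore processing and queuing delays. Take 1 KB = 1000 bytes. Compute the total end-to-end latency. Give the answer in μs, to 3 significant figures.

L = 37600 bits.
Transmission delays (L/R per hop): 250.667, 31.3333 μs; sum = 282 μs.
Propagation delays (d/s per hop): 1.09322, 6809.52 μs; sum = 6810.62 μs.
End-to-end = 7090 μs.

7090 μs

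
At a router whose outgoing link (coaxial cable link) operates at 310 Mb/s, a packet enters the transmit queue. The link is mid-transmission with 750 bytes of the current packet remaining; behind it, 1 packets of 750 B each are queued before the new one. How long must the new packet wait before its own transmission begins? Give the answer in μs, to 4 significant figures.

38.71 μs

Each queued packet: L/R = 6000/310000000 = 19.3548 μs.
1 queued → 19.3548 μs.
Plus remaining 6000 bits of current packet: 19.3548 μs.
Queuing delay = 38.71 μs.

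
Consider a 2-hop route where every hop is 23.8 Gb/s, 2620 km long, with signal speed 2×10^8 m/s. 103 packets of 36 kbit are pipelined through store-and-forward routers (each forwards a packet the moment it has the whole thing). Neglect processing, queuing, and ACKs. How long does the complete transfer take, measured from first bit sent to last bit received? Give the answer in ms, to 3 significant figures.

26.4 ms

Per-hop transmission t_tx = L/R = 36000/23800000000 = 0.00151261 ms.
Per-hop propagation t_prop = 2620000/200000000 = 13.1 ms.
Pipeline fill: first packet needs 2·t_tx to clear all hops; remaining 102 packets each add one t_tx.
Total = (2+103-1)·t_tx + 2·t_prop = 104·0.00151261 + 2·13.1 = 26.4 ms.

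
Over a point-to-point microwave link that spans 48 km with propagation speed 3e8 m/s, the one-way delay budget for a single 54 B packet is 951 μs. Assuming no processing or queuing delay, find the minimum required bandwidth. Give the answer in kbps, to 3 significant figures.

L = 432 bits.
Propagation delay = 48000 / 300000000 = 160 μs.
Transmission budget = 951 − 160 = 791 μs.
R ≥ L / t_tx = 432 bits / 0.000791 s = 546 kbps.

546 kbps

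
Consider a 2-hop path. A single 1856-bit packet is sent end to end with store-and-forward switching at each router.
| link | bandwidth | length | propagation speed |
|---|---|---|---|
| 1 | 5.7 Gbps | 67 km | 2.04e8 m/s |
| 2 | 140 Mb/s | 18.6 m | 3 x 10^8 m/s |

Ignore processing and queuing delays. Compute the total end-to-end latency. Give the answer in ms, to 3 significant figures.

0.342 ms

Transmission delays (L/R per hop): 0.000325614, 0.0132571 ms; sum = 0.0135828 ms.
Propagation delays (d/s per hop): 0.328431, 6.2e-05 ms; sum = 0.328493 ms.
End-to-end = 0.342 ms.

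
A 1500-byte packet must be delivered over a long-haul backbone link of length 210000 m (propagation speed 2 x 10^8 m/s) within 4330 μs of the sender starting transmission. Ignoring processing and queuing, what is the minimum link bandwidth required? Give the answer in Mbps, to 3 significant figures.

3.66 Mbps

L = 12000 bits.
Propagation delay = 210000 / 200000000 = 1050 μs.
Transmission budget = 4330 − 1050 = 3280 μs.
R ≥ L / t_tx = 12000 bits / 0.00328 s = 3.66 Mbps.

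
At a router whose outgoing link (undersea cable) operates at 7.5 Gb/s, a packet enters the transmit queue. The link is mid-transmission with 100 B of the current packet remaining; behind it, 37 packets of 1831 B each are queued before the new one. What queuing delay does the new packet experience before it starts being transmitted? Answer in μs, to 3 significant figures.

Each queued packet: L/R = 14648/7500000000 = 1.95307 μs.
37 queued → 72.2635 μs.
Plus remaining 800 bits of current packet: 0.106667 μs.
Queuing delay = 72.4 μs.

72.4 μs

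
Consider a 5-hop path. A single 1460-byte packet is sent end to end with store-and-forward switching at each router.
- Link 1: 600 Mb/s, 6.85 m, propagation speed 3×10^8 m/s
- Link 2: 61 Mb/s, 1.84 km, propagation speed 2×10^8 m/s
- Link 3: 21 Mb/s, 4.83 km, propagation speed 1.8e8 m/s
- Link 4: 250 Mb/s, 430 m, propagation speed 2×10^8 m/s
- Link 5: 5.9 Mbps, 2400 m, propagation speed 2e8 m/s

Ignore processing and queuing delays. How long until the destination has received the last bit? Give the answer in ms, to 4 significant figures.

2.844 ms

L = 1460 × 8 = 11680 bits.
Transmission delays (L/R per hop): 0.0194667, 0.191475, 0.55619, 0.04672, 1.97966 ms; sum = 2.79351 ms.
Propagation delays (d/s per hop): 2.28333e-05, 0.0092, 0.0268333, 0.00215, 0.012 ms; sum = 0.0502062 ms.
End-to-end = 2.844 ms.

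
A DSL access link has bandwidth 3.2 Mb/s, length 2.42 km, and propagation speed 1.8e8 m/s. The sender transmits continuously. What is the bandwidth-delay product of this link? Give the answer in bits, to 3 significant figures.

Propagation delay = 2420 / 180000000 = 1.34444e-05 s.
BDP = R × t_prop = 3200000 × 1.34444e-05 = 43.0222 bits.

43.0 bits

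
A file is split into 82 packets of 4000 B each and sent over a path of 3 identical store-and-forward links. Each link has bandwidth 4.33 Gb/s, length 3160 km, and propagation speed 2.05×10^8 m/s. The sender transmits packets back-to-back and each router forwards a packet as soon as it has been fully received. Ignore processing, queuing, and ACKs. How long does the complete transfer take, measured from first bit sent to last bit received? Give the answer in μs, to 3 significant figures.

46900 μs

Per-hop transmission t_tx = L/R = 32000/4330000000 = 7.3903 μs.
Per-hop propagation t_prop = 3160000/2.05e+08 = 15414.6 μs.
Pipeline fill: first packet needs 3·t_tx to clear all hops; remaining 81 packets each add one t_tx.
Total = (3+82-1)·t_tx + 3·t_prop = 84·7.3903 + 3·15414.6 = 46900 μs.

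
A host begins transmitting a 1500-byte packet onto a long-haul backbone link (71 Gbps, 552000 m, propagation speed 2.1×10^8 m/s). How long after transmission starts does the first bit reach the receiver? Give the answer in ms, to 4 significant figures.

First bit experiences only propagation delay: d/s = 552000/210000000 = 2.629 ms.

2.629 ms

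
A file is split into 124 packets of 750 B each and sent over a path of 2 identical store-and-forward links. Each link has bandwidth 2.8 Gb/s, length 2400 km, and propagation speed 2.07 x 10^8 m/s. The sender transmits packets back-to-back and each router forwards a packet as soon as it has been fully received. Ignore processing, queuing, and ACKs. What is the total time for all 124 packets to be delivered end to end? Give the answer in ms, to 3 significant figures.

Per-hop transmission t_tx = L/R = 6000/2800000000 = 0.00214286 ms.
Per-hop propagation t_prop = 2400000/2.07e+08 = 11.5942 ms.
Pipeline fill: first packet needs 2·t_tx to clear all hops; remaining 123 packets each add one t_tx.
Total = (2+124-1)·t_tx + 2·t_prop = 125·0.00214286 + 2·11.5942 = 23.5 ms.

23.5 ms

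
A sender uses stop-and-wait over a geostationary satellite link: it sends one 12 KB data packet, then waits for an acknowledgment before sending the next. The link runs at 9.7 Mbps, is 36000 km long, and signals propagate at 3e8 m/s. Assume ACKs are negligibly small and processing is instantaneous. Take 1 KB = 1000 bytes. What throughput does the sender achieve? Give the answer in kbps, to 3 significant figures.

384 kbps

t_tx = L/R = 96000/9700000 = 0.00989691 s.
t_prop = 36000000/300000000 = 0.12 s; RTT = 0.24 s.
Cycle = t_tx + RTT = 0.249897 s.
Throughput = L / cycle = 96000 / 0.249897 = 384 kbps.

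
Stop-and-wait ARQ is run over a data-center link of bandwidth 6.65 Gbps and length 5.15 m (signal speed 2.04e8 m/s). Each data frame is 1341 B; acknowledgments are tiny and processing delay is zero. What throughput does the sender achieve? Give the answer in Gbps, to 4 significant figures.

6.448 Gbps

t_tx = L/R = 10728/6650000000 = 1.61323e-06 s.
t_prop = 5.15/204000000 = 2.52451e-08 s; RTT = 5.04902e-08 s.
Cycle = t_tx + RTT = 1.66372e-06 s.
Throughput = L / cycle = 10728 / 1.66372e-06 = 6.448 Gbps.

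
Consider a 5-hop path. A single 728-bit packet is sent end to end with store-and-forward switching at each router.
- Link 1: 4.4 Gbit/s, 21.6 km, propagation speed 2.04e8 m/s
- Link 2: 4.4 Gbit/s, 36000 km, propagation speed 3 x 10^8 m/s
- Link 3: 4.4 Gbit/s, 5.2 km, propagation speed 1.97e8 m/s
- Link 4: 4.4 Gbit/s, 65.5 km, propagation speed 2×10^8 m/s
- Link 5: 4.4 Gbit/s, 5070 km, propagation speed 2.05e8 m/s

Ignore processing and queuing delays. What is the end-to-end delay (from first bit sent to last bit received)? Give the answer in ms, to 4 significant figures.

145.2 ms

Transmission delay per hop = L/R = 728/4400000000 = 0.000165455 ms; 5 hops → 0.000827273 ms.
Propagation delays (d/s per hop): 0.105882, 120, 0.0263959, 0.3275, 24.7317 ms; sum = 145.191 ms.
End-to-end = 145.2 ms.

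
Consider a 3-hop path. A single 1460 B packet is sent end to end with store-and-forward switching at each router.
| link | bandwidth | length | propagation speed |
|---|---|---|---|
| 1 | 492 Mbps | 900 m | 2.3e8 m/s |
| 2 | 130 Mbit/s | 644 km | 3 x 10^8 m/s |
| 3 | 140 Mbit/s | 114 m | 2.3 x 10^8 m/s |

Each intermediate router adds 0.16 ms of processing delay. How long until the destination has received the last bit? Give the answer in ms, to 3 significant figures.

2.67 ms

L = 1460 × 8 = 11680 bits.
Transmission delays (L/R per hop): 0.0237398, 0.0898462, 0.0834286 ms; sum = 0.197015 ms.
Propagation delays (d/s per hop): 0.00391304, 2.14667, 0.000495652 ms; sum = 2.15108 ms.
Processing at 2 router(s): 2 × 0.16 ms = 0.32 ms.
End-to-end = 2.67 ms.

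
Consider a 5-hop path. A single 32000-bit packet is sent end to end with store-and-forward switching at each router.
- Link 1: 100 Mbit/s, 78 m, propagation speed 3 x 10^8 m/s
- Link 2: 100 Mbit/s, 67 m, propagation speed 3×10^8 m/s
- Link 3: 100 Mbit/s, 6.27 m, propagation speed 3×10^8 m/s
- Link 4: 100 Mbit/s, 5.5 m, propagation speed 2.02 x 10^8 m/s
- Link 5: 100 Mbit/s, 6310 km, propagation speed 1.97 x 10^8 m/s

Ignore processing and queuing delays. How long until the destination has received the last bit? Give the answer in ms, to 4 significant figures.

Transmission delay per hop = L/R = 32000/100000000 = 0.32 ms; 5 hops → 1.6 ms.
Propagation delays (d/s per hop): 0.00026, 0.000223333, 2.09e-05, 2.72277e-05, 32.0305 ms; sum = 32.031 ms.
End-to-end = 33.63 ms.

33.63 ms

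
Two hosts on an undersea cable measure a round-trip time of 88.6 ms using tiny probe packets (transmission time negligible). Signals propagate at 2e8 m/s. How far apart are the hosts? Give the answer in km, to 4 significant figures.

8860 km

One-way propagation = RTT/2 = 44.3 ms.
d = s × t = 200000000 × 0.0443 = 8860 km.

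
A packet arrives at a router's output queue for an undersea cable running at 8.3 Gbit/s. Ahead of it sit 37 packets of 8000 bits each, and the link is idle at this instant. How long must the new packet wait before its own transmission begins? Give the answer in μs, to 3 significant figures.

35.7 μs

Each queued packet: L/R = 8000/8.3e+09 = 0.963855 μs.
37 queued → 35.6627 μs.
Queuing delay = 35.7 μs.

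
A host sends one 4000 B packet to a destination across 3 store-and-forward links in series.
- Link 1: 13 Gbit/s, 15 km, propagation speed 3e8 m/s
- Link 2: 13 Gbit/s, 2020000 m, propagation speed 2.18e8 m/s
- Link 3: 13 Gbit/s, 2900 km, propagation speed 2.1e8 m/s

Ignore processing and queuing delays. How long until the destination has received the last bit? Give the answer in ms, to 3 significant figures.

L = 4000 × 8 = 32000 bits.
Transmission delay per hop = L/R = 32000/13000000000 = 0.00246154 ms; 3 hops → 0.00738462 ms.
Propagation delays (d/s per hop): 0.05, 9.26606, 13.8095 ms; sum = 23.1256 ms.
End-to-end = 23.1 ms.

23.1 ms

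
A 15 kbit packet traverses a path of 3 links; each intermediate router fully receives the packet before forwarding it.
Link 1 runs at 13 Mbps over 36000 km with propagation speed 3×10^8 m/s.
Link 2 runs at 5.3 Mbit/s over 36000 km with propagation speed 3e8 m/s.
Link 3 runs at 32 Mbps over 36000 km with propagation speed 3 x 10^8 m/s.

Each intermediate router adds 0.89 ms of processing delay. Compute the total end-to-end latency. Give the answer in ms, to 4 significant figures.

366.2 ms

L = 15000 bits.
Transmission delays (L/R per hop): 1.15385, 2.83019, 0.46875 ms; sum = 4.45278 ms.
Propagation delays (d/s per hop): 120, 120, 120 ms; sum = 360 ms.
Processing at 2 router(s): 2 × 0.89 ms = 1.78 ms.
End-to-end = 366.2 ms.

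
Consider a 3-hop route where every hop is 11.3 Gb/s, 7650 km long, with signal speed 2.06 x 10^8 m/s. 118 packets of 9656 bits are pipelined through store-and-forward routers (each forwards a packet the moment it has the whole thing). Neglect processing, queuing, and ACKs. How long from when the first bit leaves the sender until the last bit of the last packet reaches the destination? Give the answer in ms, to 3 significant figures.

112 ms

Per-hop transmission t_tx = L/R = 9656/11300000000 = 0.000854513 ms.
Per-hop propagation t_prop = 7650000/206000000 = 37.1359 ms.
Pipeline fill: first packet needs 3·t_tx to clear all hops; remaining 117 packets each add one t_tx.
Total = (3+118-1)·t_tx + 3·t_prop = 120·0.000854513 + 3·37.1359 = 112 ms.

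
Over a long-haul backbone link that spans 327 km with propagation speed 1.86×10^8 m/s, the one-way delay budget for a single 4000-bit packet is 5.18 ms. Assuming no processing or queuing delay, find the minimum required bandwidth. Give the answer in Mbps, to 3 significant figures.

1.17 Mbps

Propagation delay = 327000 / 186000000 = 1.75806 ms.
Transmission budget = 5.18 − 1.75806 = 3.42194 ms.
R ≥ L / t_tx = 4000 bits / 0.00342194 s = 1.17 Mbps.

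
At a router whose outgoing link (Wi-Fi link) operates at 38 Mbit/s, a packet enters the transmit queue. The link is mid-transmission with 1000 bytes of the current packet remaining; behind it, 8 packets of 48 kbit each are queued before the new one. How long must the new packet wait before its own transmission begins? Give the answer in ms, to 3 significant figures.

10.3 ms

Each queued packet: L/R = 48000/38000000 = 1.26316 ms.
8 queued → 10.1053 ms.
Plus remaining 8000 bits of current packet: 0.210526 ms.
Queuing delay = 10.3 ms.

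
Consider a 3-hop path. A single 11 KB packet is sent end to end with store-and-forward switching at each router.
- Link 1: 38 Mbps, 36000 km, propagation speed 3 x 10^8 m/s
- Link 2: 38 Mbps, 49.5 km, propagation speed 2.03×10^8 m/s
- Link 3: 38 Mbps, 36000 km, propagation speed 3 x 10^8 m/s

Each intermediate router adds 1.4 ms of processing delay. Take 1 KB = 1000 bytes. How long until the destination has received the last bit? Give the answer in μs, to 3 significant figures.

L = 88000 bits.
Transmission delay per hop = L/R = 88000/38000000 = 2315.79 μs; 3 hops → 6947.37 μs.
Propagation delays (d/s per hop): 120000, 243.842, 120000 μs; sum = 240244 μs.
Processing at 2 router(s): 2 × 1.4 ms = 2800 μs.
End-to-end = 250000 μs.

250000 μs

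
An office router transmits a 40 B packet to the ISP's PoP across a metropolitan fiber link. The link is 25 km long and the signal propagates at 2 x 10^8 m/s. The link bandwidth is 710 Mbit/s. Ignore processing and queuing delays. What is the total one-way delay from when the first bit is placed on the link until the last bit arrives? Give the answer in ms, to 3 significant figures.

0.125 ms

L = 40 × 8 = 320 bits.
Transmission delay = L/R = 320 / 710000000 = 0.000450704 ms.
Propagation delay = d/s = 25000 m / 200000000 m/s = 0.125 ms.
Total = 0.125 ms.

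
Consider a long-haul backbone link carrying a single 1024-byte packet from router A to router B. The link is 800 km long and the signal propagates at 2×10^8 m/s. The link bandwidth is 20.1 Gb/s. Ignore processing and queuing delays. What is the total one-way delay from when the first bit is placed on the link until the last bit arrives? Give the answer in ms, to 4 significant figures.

L = 1024 × 8 = 8192 bits.
Transmission delay = L/R = 8192 / 20100000000 = 0.000407562 ms.
Propagation delay = d/s = 800000 m / 200000000 m/s = 4 ms.
Total = 4.000 ms.

4.000 ms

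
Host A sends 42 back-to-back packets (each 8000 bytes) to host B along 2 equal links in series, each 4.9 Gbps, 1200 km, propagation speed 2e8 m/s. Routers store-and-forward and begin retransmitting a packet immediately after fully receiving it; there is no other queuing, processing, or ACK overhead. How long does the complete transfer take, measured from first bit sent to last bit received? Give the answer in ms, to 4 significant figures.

12.56 ms

Per-hop transmission t_tx = L/R = 64000/4900000000 = 0.0130612 ms.
Per-hop propagation t_prop = 1200000/200000000 = 6 ms.
Pipeline fill: first packet needs 2·t_tx to clear all hops; remaining 41 packets each add one t_tx.
Total = (2+42-1)·t_tx + 2·t_prop = 43·0.0130612 + 2·6 = 12.56 ms.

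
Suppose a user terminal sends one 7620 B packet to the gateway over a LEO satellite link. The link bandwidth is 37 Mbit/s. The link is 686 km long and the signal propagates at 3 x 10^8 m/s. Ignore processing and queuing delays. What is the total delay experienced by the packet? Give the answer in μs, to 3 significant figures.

L = 7620 × 8 = 60960 bits.
Transmission delay = L/R = 60960 / 37000000 = 1647.57 μs.
Propagation delay = d/s = 686000 m / 300000000 m/s = 2286.67 μs.
Total = 3930 μs.

3930 μs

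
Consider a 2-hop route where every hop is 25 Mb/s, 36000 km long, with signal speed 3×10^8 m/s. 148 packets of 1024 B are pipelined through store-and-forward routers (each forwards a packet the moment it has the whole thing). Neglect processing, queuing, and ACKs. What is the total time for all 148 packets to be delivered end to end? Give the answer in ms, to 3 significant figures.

289 ms

Per-hop transmission t_tx = L/R = 8192/25000000 = 0.32768 ms.
Per-hop propagation t_prop = 36000000/300000000 = 120 ms.
Pipeline fill: first packet needs 2·t_tx to clear all hops; remaining 147 packets each add one t_tx.
Total = (2+148-1)·t_tx + 2·t_prop = 149·0.32768 + 2·120 = 289 ms.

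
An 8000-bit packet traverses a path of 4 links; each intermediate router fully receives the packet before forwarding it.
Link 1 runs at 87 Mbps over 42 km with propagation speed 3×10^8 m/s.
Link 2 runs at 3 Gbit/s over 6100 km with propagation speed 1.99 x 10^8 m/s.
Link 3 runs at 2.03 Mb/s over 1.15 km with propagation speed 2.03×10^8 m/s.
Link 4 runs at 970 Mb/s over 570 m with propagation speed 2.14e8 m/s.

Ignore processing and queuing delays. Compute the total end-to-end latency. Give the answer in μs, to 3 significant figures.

Transmission delays (L/R per hop): 91.954, 2.66667, 3940.89, 8.24742 μs; sum = 4043.75 μs.
Propagation delays (d/s per hop): 140, 30653.3, 5.66502, 2.66355 μs; sum = 30801.6 μs.
End-to-end = 34800 μs.

34800 μs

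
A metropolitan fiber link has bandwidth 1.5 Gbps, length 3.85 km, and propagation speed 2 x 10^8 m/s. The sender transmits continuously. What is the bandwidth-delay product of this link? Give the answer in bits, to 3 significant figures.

Propagation delay = 3850 / 200000000 = 1.925e-05 s.
BDP = R × t_prop = 1500000000 × 1.925e-05 = 28875 bits.

28900 bits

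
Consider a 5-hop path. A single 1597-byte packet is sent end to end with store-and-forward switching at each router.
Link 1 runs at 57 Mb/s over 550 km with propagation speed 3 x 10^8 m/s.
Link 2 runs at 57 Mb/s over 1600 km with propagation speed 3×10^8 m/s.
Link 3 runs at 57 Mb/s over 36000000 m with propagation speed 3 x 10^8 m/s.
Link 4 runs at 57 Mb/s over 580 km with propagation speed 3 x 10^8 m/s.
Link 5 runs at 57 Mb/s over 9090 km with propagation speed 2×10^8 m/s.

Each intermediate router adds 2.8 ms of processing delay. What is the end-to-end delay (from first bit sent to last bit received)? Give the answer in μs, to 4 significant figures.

186900 μs

L = 1597 × 8 = 12776 bits.
Transmission delay per hop = L/R = 12776/57000000 = 224.14 μs; 5 hops → 1120.7 μs.
Propagation delays (d/s per hop): 1833.33, 5333.33, 120000, 1933.33, 45450 μs; sum = 174550 μs.
Processing at 4 router(s): 4 × 2.8 ms = 11200 μs.
End-to-end = 186900 μs.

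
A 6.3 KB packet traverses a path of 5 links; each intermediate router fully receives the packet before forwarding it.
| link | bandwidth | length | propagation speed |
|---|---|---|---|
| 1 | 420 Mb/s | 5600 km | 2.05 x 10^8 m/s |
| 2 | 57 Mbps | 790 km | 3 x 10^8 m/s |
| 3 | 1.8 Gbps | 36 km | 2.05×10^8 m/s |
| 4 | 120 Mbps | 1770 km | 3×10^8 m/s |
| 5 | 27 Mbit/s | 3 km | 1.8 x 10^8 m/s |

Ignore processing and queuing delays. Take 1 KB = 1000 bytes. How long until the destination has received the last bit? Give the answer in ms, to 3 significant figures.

39.4 ms

L = 50400 bits.
Transmission delays (L/R per hop): 0.12, 0.884211, 0.028, 0.42, 1.86667 ms; sum = 3.31888 ms.
Propagation delays (d/s per hop): 27.3171, 2.63333, 0.17561, 5.9, 0.0166667 ms; sum = 36.0427 ms.
End-to-end = 39.4 ms.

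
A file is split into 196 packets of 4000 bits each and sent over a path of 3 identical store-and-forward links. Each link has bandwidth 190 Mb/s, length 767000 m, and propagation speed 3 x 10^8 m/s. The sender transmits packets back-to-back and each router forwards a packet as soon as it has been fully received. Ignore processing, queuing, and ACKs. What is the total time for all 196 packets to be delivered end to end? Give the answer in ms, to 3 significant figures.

Per-hop transmission t_tx = L/R = 4000/190000000 = 0.0210526 ms.
Per-hop propagation t_prop = 767000/300000000 = 2.55667 ms.
Pipeline fill: first packet needs 3·t_tx to clear all hops; remaining 195 packets each add one t_tx.
Total = (3+196-1)·t_tx + 3·t_prop = 198·0.0210526 + 3·2.55667 = 11.8 ms.

11.8 ms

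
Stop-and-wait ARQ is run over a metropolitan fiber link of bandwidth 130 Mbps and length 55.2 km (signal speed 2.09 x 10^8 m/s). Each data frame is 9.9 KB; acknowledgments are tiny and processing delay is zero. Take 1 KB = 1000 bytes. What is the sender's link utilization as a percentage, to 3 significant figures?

t_tx = L/R = 79200/130000000 = 0.000609231 s.
t_prop = 55200/209000000 = 0.000264115 s; RTT = 0.00052823 s.
Cycle = t_tx + RTT = 0.00113746 s.
Utilization = t_tx / cycle = 0.000609231/0.00113746 = 53.6 %.

53.6 %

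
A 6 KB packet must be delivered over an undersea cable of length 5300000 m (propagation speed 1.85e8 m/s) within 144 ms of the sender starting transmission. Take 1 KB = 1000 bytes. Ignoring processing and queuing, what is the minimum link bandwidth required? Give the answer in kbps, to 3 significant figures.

L = 48000 bits.
Propagation delay = 5300000 / 185000000 = 28.6486 ms.
Transmission budget = 144 − 28.6486 = 115.351 ms.
R ≥ L / t_tx = 48000 bits / 0.115351 s = 416 kbps.

416 kbps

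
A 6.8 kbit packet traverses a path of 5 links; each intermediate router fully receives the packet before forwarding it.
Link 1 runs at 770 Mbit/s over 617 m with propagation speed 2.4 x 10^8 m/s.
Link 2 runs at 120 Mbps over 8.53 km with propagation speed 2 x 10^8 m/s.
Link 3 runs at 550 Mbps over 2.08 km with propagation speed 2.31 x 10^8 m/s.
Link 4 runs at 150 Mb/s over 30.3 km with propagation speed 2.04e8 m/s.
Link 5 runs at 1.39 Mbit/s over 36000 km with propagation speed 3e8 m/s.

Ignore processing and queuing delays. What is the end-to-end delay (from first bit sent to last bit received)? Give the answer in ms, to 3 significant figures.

125 ms

L = 6800 bits.
Transmission delays (L/R per hop): 0.00883117, 0.0566667, 0.0123636, 0.0453333, 4.89209 ms; sum = 5.01528 ms.
Propagation delays (d/s per hop): 0.00257083, 0.04265, 0.00900433, 0.148529, 120 ms; sum = 120.203 ms.
End-to-end = 125 ms.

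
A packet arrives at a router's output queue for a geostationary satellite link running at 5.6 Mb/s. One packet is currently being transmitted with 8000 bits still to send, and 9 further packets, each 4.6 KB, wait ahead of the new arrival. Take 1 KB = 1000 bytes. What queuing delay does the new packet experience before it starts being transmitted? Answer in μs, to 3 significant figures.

60600 μs

Each queued packet: L/R = 36800/5600000 = 6571.43 μs.
9 queued → 59142.9 μs.
Plus remaining 8000 bits of current packet: 1428.57 μs.
Queuing delay = 60600 μs.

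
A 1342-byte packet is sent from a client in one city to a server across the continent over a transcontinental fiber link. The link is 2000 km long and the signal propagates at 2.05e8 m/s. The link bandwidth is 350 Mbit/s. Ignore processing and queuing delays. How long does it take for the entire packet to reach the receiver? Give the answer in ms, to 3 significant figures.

9.79 ms

L = 1342 × 8 = 10736 bits.
Transmission delay = L/R = 10736 / 350000000 = 0.0306743 ms.
Propagation delay = d/s = 2000000 m / 2.05e+08 m/s = 9.7561 ms.
Total = 9.79 ms.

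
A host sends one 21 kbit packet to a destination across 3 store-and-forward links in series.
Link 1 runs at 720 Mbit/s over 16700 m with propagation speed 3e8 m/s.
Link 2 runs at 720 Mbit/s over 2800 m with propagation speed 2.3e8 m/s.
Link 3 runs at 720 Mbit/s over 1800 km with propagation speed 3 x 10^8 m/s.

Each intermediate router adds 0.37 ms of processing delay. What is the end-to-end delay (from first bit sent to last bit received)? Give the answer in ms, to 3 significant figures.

L = 21000 bits.
Transmission delay per hop = L/R = 21000/720000000 = 0.0291667 ms; 3 hops → 0.0875 ms.
Propagation delays (d/s per hop): 0.0556667, 0.0121739, 6 ms; sum = 6.06784 ms.
Processing at 2 router(s): 2 × 0.37 ms = 0.74 ms.
End-to-end = 6.90 ms.

6.90 ms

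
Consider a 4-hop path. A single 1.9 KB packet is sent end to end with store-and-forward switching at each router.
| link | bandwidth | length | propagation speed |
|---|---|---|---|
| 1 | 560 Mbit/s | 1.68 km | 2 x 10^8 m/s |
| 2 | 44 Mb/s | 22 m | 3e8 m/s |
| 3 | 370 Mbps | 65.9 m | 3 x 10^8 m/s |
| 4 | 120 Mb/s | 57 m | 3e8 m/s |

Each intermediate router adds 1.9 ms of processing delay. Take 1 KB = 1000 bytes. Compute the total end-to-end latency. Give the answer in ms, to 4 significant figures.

L = 15200 bits.
Transmission delays (L/R per hop): 0.0271429, 0.345455, 0.0410811, 0.126667 ms; sum = 0.540345 ms.
Propagation delays (d/s per hop): 0.0084, 7.33333e-05, 0.000219667, 0.00019 ms; sum = 0.008883 ms.
Processing at 3 router(s): 3 × 1.9 ms = 5.7 ms.
End-to-end = 6.249 ms.

6.249 ms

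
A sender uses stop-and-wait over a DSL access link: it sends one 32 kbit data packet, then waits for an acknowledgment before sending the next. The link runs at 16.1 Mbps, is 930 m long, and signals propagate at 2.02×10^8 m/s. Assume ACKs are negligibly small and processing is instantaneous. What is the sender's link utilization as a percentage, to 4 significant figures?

99.54 %

t_tx = L/R = 32000/1.61e+07 = 0.00198758 s.
t_prop = 930/202000000 = 4.60396e-06 s; RTT = 9.20792e-06 s.
Cycle = t_tx + RTT = 0.00199679 s.
Utilization = t_tx / cycle = 0.00198758/0.00199679 = 99.54 %.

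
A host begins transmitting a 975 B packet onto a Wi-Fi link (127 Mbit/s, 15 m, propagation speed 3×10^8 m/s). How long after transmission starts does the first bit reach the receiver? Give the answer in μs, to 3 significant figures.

First bit experiences only propagation delay: d/s = 15/300000000 = 0.0500 μs.

0.0500 μs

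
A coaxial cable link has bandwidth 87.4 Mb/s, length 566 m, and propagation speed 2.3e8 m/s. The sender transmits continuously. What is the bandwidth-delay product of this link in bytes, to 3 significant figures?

26.9 bytes

Propagation delay = 566 / 2.3e+08 = 2.46087e-06 s.
BDP = R × t_prop = 87400000 × 2.46087e-06 = 215.08 bits.
In bytes: 215.08/8 = 26.9 bytes.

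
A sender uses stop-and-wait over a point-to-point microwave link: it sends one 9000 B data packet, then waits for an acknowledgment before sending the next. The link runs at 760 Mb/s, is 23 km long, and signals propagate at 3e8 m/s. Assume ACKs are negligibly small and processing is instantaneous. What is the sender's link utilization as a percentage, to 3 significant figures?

t_tx = L/R = 72000/760000000 = 9.47368e-05 s.
t_prop = 23000/300000000 = 7.66667e-05 s; RTT = 0.000153333 s.
Cycle = t_tx + RTT = 0.00024807 s.
Utilization = t_tx / cycle = 9.47368e-05/0.00024807 = 38.2 %.

38.2 %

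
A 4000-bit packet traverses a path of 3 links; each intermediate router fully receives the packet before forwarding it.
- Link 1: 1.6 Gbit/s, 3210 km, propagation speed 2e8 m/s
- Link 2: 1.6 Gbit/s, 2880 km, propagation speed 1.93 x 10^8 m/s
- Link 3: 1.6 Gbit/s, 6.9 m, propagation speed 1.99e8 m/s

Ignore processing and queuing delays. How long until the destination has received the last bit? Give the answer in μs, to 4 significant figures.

30980 μs

Transmission delay per hop = L/R = 4000/1600000000 = 2.5 μs; 3 hops → 7.5 μs.
Propagation delays (d/s per hop): 16050, 14922.3, 0.0346734 μs; sum = 30972.3 μs.
End-to-end = 30980 μs.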